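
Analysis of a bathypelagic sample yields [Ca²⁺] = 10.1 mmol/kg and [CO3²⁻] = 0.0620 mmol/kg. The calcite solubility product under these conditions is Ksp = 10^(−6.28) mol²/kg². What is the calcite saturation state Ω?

Ksp = 10^(−6.28) = 5.248×10^-7
Ω = [Ca²⁺][CO3²⁻]/Ksp = (10.1×10^-3)(0.0620×10^-3) / 5.248×10^-7 = 1.19

Ω = 1.19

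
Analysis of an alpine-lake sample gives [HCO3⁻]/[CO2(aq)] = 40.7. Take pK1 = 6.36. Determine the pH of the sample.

From K1 = [H⁺][HCO3⁻]/[CO2(aq)]:  pH = pK1 + log₁₀([HCO3⁻]/[CO2(aq)])
log₁₀(40.7) = +1.610
pH = 6.36 + (+1.610) = 7.97

pH = 7.97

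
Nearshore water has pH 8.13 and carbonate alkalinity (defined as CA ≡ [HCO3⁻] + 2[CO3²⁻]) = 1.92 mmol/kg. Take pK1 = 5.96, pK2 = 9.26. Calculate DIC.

DIC = 1.81 mmol/kg

CA = [HCO3⁻] + 2[CO3²⁻] = (α₁ + 2α₂)·DIC
At pH 8.13: [H⁺]/K1 = 10^-2.17 = 0.0067608, K2/[H⁺] = 10^-1.13 = 0.074131
α₁ = 1/(1 + 0.0067608 + 0.074131) = 1/1.0809 = 0.9252; α₂ = α₁·K2/[H⁺] = 0.06858
α₁ + 2α₂ = 1.0623
DIC = CA / (α₁ + 2α₂) = 1.92 / 1.0623 = 1.81 mmol/kg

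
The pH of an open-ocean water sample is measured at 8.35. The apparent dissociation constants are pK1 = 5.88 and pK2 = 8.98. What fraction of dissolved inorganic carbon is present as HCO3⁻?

α₁ = 0.808

α₁ = 1 / (1 + [H⁺]/K1 + K2/[H⁺]) = 1 / (1 + 10^-2.47 + 10^-0.63)
   = 1 / (1 + 0.0033884 + 0.23442) = 1/1.2378 = 0.8079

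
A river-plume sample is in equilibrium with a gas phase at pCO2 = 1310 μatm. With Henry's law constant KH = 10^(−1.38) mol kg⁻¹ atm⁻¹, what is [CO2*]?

KH = 10^(−1.38) = 4.169×10^-2 mol kg⁻¹ atm⁻¹
[CO2*] = KH · pCO2 = 4.169×10^-2 × 1310×10^-6 atm = 5.46×10^-5 mol/kg

[CO2*] = 54.6 μmol/kg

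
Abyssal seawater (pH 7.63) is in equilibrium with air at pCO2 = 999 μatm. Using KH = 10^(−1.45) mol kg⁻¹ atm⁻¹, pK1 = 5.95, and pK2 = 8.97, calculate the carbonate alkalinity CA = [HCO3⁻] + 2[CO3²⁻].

[CO2*] = KH · pCO2 = 10^(−1.45) × 999×10^-6 = 3.545×10^-5 mol/kg
α₀ = 1/(1 + K1/[H⁺] + K1K2/[H⁺]²) = 1/(1 + 10^+1.68 + 10^+0.34) = 0.01959
DIC = [CO2*]/α₀ = 3.545×10^-5 / 0.01959 = 1.810 mmol/kg
CA = (α₁ + 2α₂)·DIC = (0.9376 + 2×0.04285) × 1.810 = 1.85 mmol/kg

CA = 1.85 mmol/kg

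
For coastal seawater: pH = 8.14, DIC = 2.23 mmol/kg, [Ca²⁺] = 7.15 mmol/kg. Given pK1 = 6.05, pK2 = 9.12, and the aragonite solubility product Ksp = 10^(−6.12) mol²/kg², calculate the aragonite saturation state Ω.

α₂ = 1 / (1 + [H⁺]/K2 + [H⁺]²/(K1K2)) = 1 / (1 + 10^+0.98 + 10^-1.11)
   = 1 / (1 + 9.5499 + 0.077625) = 1/10.628 = 0.09410
[CO3²⁻] = α₂ × DIC = 0.09410 × 2.23 = 0.2098 mmol/kg
Ksp = 10^(−6.12) = 7.586×10^-7
Ω = [Ca²⁺][CO3²⁻]/Ksp = (7.15×10^-3)(2.098×10^-4) / 7.586×10^-7 = 1.98

Ω = 1.98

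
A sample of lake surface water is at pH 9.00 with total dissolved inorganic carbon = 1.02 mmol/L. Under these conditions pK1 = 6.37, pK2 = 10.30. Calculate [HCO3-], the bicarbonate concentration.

α₁ = 1 / (1 + [H⁺]/K1 + K2/[H⁺]) = 1 / (1 + 10^-2.63 + 10^-1.30)
   = 1 / (1 + 0.0023442 + 0.050119) = 1/1.0525 = 0.9502
[HCO3⁻] = α₁ × DIC = 0.9502 × 1.02 = 0.969 mmol/L

[HCO3⁻] = 0.969 mmol/L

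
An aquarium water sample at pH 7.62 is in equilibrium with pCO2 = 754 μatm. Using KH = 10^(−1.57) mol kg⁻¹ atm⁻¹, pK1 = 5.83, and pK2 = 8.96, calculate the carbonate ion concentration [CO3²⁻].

[CO3²⁻] = 0.0572 mmol/kg

[CO2*] = KH · pCO2 = 10^(−1.57) × 754×10^-6 = 2.029×10^-5 mol/kg
α₀ = 1/(1 + K1/[H⁺] + K1K2/[H⁺]²) = 1/(1 + 10^+1.79 + 10^+0.45) = 0.01527
DIC = [CO2*]/α₀ = 2.029×10^-5 / 0.01527 = 1.329 mmol/kg
[CO3²⁻] = α₂·DIC; α₂ = 0.04304, so [CO3²⁻] = 0.04304 × 1.329 = 0.0572 mmol/kg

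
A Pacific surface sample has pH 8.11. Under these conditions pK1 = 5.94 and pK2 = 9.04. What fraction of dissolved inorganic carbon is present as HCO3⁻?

α₁ = 1 / (1 + [H⁺]/K1 + K2/[H⁺]) = 1 / (1 + 10^-2.17 + 10^-0.93)
   = 1 / (1 + 0.0067608 + 0.11749) = 1/1.1243 = 0.8895

α₁ = 0.889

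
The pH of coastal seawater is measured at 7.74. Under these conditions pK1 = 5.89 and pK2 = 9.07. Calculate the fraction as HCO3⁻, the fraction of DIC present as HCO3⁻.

α₁ = 1 / (1 + [H⁺]/K1 + K2/[H⁺]) = 1 / (1 + 10^-1.85 + 10^-1.33)
   = 1 / (1 + 0.014125 + 0.046774) = 1/1.0609 = 0.9426

α₁ = 0.943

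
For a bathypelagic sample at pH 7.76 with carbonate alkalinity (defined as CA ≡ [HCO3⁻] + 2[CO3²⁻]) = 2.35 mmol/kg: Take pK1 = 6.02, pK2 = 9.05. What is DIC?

DIC = 2.28 mmol/kg

CA = [HCO3⁻] + 2[CO3²⁻] = (α₁ + 2α₂)·DIC
At pH 7.76: [H⁺]/K1 = 10^-1.74 = 0.018197, K2/[H⁺] = 10^-1.29 = 0.051286
α₁ = 1/(1 + 0.018197 + 0.051286) = 1/1.0695 = 0.9350; α₂ = α₁·K2/[H⁺] = 0.04795
α₁ + 2α₂ = 1.0309
DIC = CA / (α₁ + 2α₂) = 2.35 / 1.0309 = 2.28 mmol/kg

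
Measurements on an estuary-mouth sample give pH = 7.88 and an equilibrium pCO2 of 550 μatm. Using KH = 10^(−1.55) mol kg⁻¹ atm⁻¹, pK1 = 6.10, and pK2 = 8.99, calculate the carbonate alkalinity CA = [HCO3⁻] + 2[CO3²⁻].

[CO2*] = KH · pCO2 = 10^(−1.55) × 550×10^-6 = 1.550×10^-5 mol/kg
α₀ = 1/(1 + K1/[H⁺] + K1K2/[H⁺]²) = 1/(1 + 10^+1.78 + 10^+0.67) = 0.01517
DIC = [CO2*]/α₀ = 1.550×10^-5 / 0.01517 = 1.022 mmol/kg
CA = (α₁ + 2α₂)·DIC = (0.9139 + 2×0.07094) × 1.022 = 1.08 mmol/kg

CA = 1.08 mmol/kg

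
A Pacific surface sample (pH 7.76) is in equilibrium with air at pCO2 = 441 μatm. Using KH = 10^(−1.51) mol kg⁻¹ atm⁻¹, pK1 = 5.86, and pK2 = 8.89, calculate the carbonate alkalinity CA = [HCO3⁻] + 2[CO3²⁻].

CA = 1.24 mmol/kg

[CO2*] = KH · pCO2 = 10^(−1.51) × 441×10^-6 = 1.363×10^-5 mol/kg
α₀ = 1/(1 + K1/[H⁺] + K1K2/[H⁺]²) = 1/(1 + 10^+1.90 + 10^+0.77) = 0.01158
DIC = [CO2*]/α₀ = 1.363×10^-5 / 0.01158 = 1.176 mmol/kg
CA = (α₁ + 2α₂)·DIC = (0.9202 + 2×0.06822) × 1.176 = 1.24 mmol/kg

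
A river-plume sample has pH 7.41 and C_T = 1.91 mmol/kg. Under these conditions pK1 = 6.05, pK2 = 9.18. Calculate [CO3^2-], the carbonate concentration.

[CO3²⁻] = 0.0306 mmol/kg

α₂ = 1 / (1 + [H⁺]/K2 + [H⁺]²/(K1K2)) = 1 / (1 + 10^+1.77 + 10^+0.41)
   = 1 / (1 + 58.884 + 2.5704) = 1/62.455 = 0.01601
[CO3²⁻] = α₂ × DIC = 0.01601 × 1.91 = 0.0306 mmol/kg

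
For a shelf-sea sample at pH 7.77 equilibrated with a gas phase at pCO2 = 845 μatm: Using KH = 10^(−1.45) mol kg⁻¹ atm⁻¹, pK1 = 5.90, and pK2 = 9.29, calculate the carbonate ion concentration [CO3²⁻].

[CO3²⁻] = 0.0671 mmol/kg

[CO2*] = KH · pCO2 = 10^(−1.45) × 845×10^-6 = 2.998×10^-5 mol/kg
α₀ = 1/(1 + K1/[H⁺] + K1K2/[H⁺]²) = 1/(1 + 10^+1.87 + 10^+0.35) = 0.01292
DIC = [CO2*]/α₀ = 2.998×10^-5 / 0.01292 = 2.320 mmol/kg
[CO3²⁻] = α₂·DIC; α₂ = 0.02894, so [CO3²⁻] = 0.02894 × 2.320 = 0.0671 mmol/kg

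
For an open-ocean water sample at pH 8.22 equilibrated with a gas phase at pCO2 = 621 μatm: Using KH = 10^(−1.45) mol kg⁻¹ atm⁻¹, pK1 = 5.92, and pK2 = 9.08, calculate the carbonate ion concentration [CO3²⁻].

[CO2*] = KH · pCO2 = 10^(−1.45) × 621×10^-6 = 2.203×10^-5 mol/kg
α₀ = 1/(1 + K1/[H⁺] + K1K2/[H⁺]²) = 1/(1 + 10^+2.30 + 10^+1.44) = 0.004385
DIC = [CO2*]/α₀ = 2.203×10^-5 / 0.004385 = 5.025 mmol/kg
[CO3²⁻] = α₂·DIC; α₂ = 0.1208, so [CO3²⁻] = 0.1208 × 5.025 = 0.607 mmol/kg

[CO3²⁻] = 0.607 mmol/kg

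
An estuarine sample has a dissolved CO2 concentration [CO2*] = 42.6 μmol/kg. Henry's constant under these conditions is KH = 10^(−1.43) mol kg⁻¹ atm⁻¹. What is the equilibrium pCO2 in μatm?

KH = 10^(−1.43) = 3.715×10^-2 mol kg⁻¹ atm⁻¹
pCO2 = [CO2*]/KH = 42.6×10^-6 / 3.715×10^-2 = 1.15×10^-3 atm = 1150 μatm

pCO2 = 1150 μatm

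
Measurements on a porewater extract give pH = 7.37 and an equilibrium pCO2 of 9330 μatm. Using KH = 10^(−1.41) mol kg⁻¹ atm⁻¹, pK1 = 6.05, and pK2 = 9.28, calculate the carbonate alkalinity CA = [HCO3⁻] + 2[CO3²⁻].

CA = 7.77 mmol/kg

[CO2*] = KH · pCO2 = 10^(−1.41) × 9330×10^-6 = 3.630×10^-4 mol/kg
α₀ = 1/(1 + K1/[H⁺] + K1K2/[H⁺]²) = 1/(1 + 10^+1.32 + 10^-0.59) = 0.04515
DIC = [CO2*]/α₀ = 3.630×10^-4 / 0.04515 = 8.040 mmol/kg
CA = (α₁ + 2α₂)·DIC = (0.9432 + 2×0.01160) × 8.040 = 7.77 mmol/kg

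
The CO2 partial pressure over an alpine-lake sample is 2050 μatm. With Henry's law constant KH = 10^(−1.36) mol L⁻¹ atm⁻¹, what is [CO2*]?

[CO2*] = 89.5 μmol/L

KH = 10^(−1.36) = 4.365×10^-2 mol L⁻¹ atm⁻¹
[CO2*] = KH · pCO2 = 4.365×10^-2 × 2050×10^-6 atm = 8.95×10^-5 mol/L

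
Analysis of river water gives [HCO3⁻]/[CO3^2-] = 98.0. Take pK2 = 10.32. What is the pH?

From K2 = [H⁺][CO3^2-]/[HCO3⁻]:  pH = pK2 − log₁₀([HCO3⁻]/[CO3^2-])
log₁₀(98.0) = +1.991
pH = 10.32 − (+1.991) = 8.33

pH = 8.33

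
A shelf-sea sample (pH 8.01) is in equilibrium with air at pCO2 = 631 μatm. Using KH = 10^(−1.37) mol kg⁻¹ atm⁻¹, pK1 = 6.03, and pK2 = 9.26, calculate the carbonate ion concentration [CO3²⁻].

[CO3²⁻] = 0.145 mmol/kg

[CO2*] = KH · pCO2 = 10^(−1.37) × 631×10^-6 = 2.692×10^-5 mol/kg
α₀ = 1/(1 + K1/[H⁺] + K1K2/[H⁺]²) = 1/(1 + 10^+1.98 + 10^+0.73) = 0.009816
DIC = [CO2*]/α₀ = 2.692×10^-5 / 0.009816 = 2.742 mmol/kg
[CO3²⁻] = α₂·DIC; α₂ = 0.05272, so [CO3²⁻] = 0.05272 × 2.742 = 0.145 mmol/kg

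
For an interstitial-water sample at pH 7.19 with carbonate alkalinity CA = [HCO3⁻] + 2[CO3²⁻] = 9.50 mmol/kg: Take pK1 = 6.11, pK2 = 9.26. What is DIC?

DIC = 10.2 mmol/kg

CA = [HCO3⁻] + 2[CO3²⁻] = (α₁ + 2α₂)·DIC
At pH 7.19: [H⁺]/K1 = 10^-1.08 = 0.083176, K2/[H⁺] = 10^-2.07 = 0.0085114
α₁ = 1/(1 + 0.083176 + 0.0085114) = 1/1.0917 = 0.9160; α₂ = α₁·K2/[H⁺] = 0.007797
α₁ + 2α₂ = 0.9316
DIC = CA / (α₁ + 2α₂) = 9.50 / 0.9316 = 10.2 mmol/kg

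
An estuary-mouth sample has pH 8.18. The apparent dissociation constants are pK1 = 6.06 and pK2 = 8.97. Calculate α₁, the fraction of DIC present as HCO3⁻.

α₁ = 1 / (1 + [H⁺]/K1 + K2/[H⁺]) = 1 / (1 + 10^-2.12 + 10^-0.79)
   = 1 / (1 + 0.0075858 + 0.16218) = 1/1.1698 = 0.8549

α₁ = 0.855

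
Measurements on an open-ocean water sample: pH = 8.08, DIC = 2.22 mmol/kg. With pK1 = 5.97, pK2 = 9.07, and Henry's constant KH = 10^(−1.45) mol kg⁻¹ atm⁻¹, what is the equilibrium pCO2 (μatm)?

pCO2 = 438 μatm

α₀ = 1 / (1 + K1/[H⁺] + K1K2/[H⁺]²) = 1 / (1 + 10^+2.11 + 10^+1.12)
   = 1 / (1 + 128.82 + 13.183) = 1/143.01 = 0.006993
[CO2*] = α₀ × DIC = 0.006993 × 2.22 = 0.01552 mmol/kg = 15.52 μmol/kg
pCO2 = [CO2*]/KH = 1.552×10^-5 / 3.548×10^-2 = 438 μatm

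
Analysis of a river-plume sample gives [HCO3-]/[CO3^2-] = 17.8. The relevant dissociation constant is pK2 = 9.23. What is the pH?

From K2 = [H⁺][CO3^2-]/[HCO3-]:  pH = pK2 − log₁₀([HCO3-]/[CO3^2-])
log₁₀(17.8) = +1.250
pH = 9.23 − (+1.250) = 7.98

pH = 7.98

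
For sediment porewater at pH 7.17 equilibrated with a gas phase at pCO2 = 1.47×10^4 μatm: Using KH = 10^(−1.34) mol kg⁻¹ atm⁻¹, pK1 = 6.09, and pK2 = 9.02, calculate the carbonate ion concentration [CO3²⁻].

[CO2*] = KH · pCO2 = 10^(−1.34) × 1.47×10^4×10^-6 = 6.719×10^-4 mol/kg
α₀ = 1/(1 + K1/[H⁺] + K1K2/[H⁺]²) = 1/(1 + 10^+1.08 + 10^-0.77) = 0.07580
DIC = [CO2*]/α₀ = 6.719×10^-4 / 0.07580 = 8.864 mmol/kg
[CO3²⁻] = α₂·DIC; α₂ = 0.01287, so [CO3²⁻] = 0.01287 × 8.864 = 0.114 mmol/kg

[CO3²⁻] = 0.114 mmol/kg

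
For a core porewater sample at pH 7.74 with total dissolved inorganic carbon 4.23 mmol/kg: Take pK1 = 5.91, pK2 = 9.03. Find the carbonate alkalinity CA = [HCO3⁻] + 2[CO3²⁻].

CA = 4.37 mmol/kg

CA = [HCO3⁻] + 2[CO3²⁻] = (α₁ + 2α₂)·DIC
At pH 7.74: [H⁺]/K1 = 10^-1.83 = 0.014791, K2/[H⁺] = 10^-1.29 = 0.051286
α₁ = 1/(1 + 0.014791 + 0.051286) = 1/1.0661 = 0.9380; α₂ = α₁·K2/[H⁺] = 0.04811
α₁ + 2α₂ = 1.0342
CA = 1.0342 × 4.23 = 4.37 mmol/kg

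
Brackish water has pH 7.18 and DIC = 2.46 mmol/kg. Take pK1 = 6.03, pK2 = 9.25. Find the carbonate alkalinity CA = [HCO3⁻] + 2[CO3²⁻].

CA = [HCO3⁻] + 2[CO3²⁻] = (α₁ + 2α₂)·DIC
At pH 7.18: [H⁺]/K1 = 10^-1.15 = 0.070795, K2/[H⁺] = 10^-2.07 = 0.0085114
α₁ = 1/(1 + 0.070795 + 0.0085114) = 1/1.0793 = 0.9265; α₂ = α₁·K2/[H⁺] = 0.007886
α₁ + 2α₂ = 0.9423
CA = 0.9423 × 2.46 = 2.32 mmol/kg

CA = 2.32 mmol/kg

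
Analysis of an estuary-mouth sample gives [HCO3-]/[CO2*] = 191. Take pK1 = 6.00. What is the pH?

From K1 = [H⁺][HCO3-]/[CO2*]:  pH = pK1 + log₁₀([HCO3-]/[CO2*])
log₁₀(191) = +2.281
pH = 6.00 + (+2.281) = 8.28

pH = 8.28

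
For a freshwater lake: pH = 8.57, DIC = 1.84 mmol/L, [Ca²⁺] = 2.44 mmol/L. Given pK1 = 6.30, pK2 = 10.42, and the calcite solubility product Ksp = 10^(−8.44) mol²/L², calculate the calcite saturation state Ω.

α₂ = 1 / (1 + [H⁺]/K2 + [H⁺]²/(K1K2)) = 1 / (1 + 10^+1.85 + 10^-0.42)
   = 1 / (1 + 70.795 + 0.38019) = 1/72.175 = 0.01386
[CO3²⁻] = α₂ × DIC = 0.01386 × 1.84 = 0.02549 mmol/L
Ksp = 10^(−8.44) = 3.631×10^-9
Ω = [Ca²⁺][CO3²⁻]/Ksp = (2.44×10^-3)(2.549×10^-5) / 3.631×10^-9 = 17.1

Ω = 17.1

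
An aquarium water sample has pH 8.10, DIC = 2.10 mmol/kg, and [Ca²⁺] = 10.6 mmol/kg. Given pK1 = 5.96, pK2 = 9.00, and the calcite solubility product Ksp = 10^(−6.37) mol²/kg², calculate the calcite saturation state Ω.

Ω = 5.80

α₂ = 1 / (1 + [H⁺]/K2 + [H⁺]²/(K1K2)) = 1 / (1 + 10^+0.90 + 10^-1.24)
   = 1 / (1 + 7.9433 + 0.057544) = 1/9.0008 = 0.1111
[CO3²⁻] = α₂ × DIC = 0.1111 × 2.10 = 0.2333 mmol/kg
Ksp = 10^(−6.37) = 4.266×10^-7
Ω = [Ca²⁺][CO3²⁻]/Ksp = (10.6×10^-3)(2.333×10^-4) / 4.266×10^-7 = 5.80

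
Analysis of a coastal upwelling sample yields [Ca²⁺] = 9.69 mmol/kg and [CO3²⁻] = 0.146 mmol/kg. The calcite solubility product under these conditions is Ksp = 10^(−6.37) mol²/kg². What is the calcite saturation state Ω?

Ω = 3.32

Ksp = 10^(−6.37) = 4.266×10^-7
Ω = [Ca²⁺][CO3²⁻]/Ksp = (9.69×10^-3)(0.146×10^-3) / 4.266×10^-7 = 3.32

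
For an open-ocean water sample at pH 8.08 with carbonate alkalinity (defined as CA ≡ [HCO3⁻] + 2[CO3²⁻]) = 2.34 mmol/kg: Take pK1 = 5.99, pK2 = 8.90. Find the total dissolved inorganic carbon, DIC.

DIC = 2.08 mmol/kg

CA = [HCO3⁻] + 2[CO3²⁻] = (α₁ + 2α₂)·DIC
At pH 8.08: [H⁺]/K1 = 10^-2.09 = 0.0081283, K2/[H⁺] = 10^-0.82 = 0.15136
α₁ = 1/(1 + 0.0081283 + 0.15136) = 1/1.1595 = 0.8625; α₂ = α₁·K2/[H⁺] = 0.1305
α₁ + 2α₂ = 1.1235
DIC = CA / (α₁ + 2α₂) = 2.34 / 1.1235 = 2.08 mmol/kg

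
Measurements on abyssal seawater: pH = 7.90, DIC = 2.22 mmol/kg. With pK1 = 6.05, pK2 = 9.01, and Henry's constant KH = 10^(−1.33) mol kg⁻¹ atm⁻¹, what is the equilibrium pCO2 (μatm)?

α₀ = 1 / (1 + K1/[H⁺] + K1K2/[H⁺]²) = 1 / (1 + 10^+1.85 + 10^+0.74)
   = 1 / (1 + 70.795 + 5.4954) = 1/77.290 = 0.01294
[CO2*] = α₀ × DIC = 0.01294 × 2.22 = 0.02872 mmol/kg
pCO2 = [CO2*]/KH = 2.872×10^-5 / 4.677×10^-2 = 614 μatm

pCO2 = 614 μatm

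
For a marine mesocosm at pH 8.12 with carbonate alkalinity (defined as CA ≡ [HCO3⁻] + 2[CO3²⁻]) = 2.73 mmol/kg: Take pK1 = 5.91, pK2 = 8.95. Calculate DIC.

DIC = 2.43 mmol/kg

CA = [HCO3⁻] + 2[CO3²⁻] = (α₁ + 2α₂)·DIC
At pH 8.12: [H⁺]/K1 = 10^-2.21 = 0.0061660, K2/[H⁺] = 10^-0.83 = 0.14791
α₁ = 1/(1 + 0.0061660 + 0.14791) = 1/1.1541 = 0.8665; α₂ = α₁·K2/[H⁺] = 0.1282
α₁ + 2α₂ = 1.1228
DIC = CA / (α₁ + 2α₂) = 2.73 / 1.1228 = 2.43 mmol/kg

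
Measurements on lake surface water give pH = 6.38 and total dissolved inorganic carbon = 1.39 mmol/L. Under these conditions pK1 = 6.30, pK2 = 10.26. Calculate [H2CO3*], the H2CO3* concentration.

[CO2*] = 0.631 mmol/L

α₀ = 1 / (1 + K1/[H⁺] + K1K2/[H⁺]²) = 1 / (1 + 10^+0.08 + 10^-3.80)
   = 1 / (1 + 1.2023 + 0.00015849) = 1/2.2024 = 0.4540
[CO2*] = α₀ × DIC = 0.4540 × 1.39 = 0.631 mmol/L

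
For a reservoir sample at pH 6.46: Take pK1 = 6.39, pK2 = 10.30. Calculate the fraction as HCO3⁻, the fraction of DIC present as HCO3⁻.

α₁ = 0.540

α₁ = 1 / (1 + [H⁺]/K1 + K2/[H⁺]) = 1 / (1 + 10^-0.07 + 10^-3.84)
   = 1 / (1 + 0.85114 + 0.00014454) = 1/1.8513 = 0.5402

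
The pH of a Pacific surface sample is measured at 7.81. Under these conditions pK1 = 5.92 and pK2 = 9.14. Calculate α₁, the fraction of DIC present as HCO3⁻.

α₁ = 0.944

α₁ = 1 / (1 + [H⁺]/K1 + K2/[H⁺]) = 1 / (1 + 10^-1.89 + 10^-1.33)
   = 1 / (1 + 0.012882 + 0.046774) = 1/1.0597 = 0.9437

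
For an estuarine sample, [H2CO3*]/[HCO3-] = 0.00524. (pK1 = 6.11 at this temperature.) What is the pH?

pH = 8.39

From K1 = [H⁺][HCO3-]/[H2CO3*]:  pH = pK1 − log₁₀([H2CO3*]/[HCO3-])
log₁₀(0.00524) = -2.281
pH = 6.11 − (-2.281) = 8.39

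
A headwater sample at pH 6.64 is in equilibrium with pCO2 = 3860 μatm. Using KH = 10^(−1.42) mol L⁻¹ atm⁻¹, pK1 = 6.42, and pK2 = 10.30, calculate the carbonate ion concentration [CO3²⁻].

[CO2*] = KH · pCO2 = 10^(−1.42) × 3860×10^-6 = 1.468×10^-4 mol/L
α₀ = 1/(1 + K1/[H⁺] + K1K2/[H⁺]²) = 1/(1 + 10^+0.22 + 10^-3.44) = 0.3759
DIC = [CO2*]/α₀ = 1.468×10^-4 / 0.3759 = 0.3904 mmol/L
[CO3²⁻] = α₂·DIC; α₂ = 0.0001365, so [CO3²⁻] = 0.0001365 × 0.3904 = 5.33×10^-5 mmol/L = 0.0533 μmol/L

[CO3²⁻] = 0.0533 μmol/L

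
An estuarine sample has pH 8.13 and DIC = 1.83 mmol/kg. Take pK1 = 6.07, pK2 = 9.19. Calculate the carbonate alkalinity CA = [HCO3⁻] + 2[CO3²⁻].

CA = [HCO3⁻] + 2[CO3²⁻] = (α₁ + 2α₂)·DIC
At pH 8.13: [H⁺]/K1 = 10^-2.06 = 0.0087096, K2/[H⁺] = 10^-1.06 = 0.087096
α₁ = 1/(1 + 0.0087096 + 0.087096) = 1/1.0958 = 0.9126; α₂ = α₁·K2/[H⁺] = 0.07948
α₁ + 2α₂ = 1.0715
CA = 1.0715 × 1.83 = 1.96 mmol/kg

CA = 1.96 mmol/kg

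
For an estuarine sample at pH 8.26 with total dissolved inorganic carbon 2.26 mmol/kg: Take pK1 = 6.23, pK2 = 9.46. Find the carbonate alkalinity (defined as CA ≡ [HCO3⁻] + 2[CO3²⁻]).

CA = 2.37 mmol/kg

CA = [HCO3⁻] + 2[CO3²⁻] = (α₁ + 2α₂)·DIC
At pH 8.26: [H⁺]/K1 = 10^-2.03 = 0.0093325, K2/[H⁺] = 10^-1.20 = 0.063096
α₁ = 1/(1 + 0.0093325 + 0.063096) = 1/1.0724 = 0.9325; α₂ = α₁·K2/[H⁺] = 0.05883
α₁ + 2α₂ = 1.0501
CA = 1.0501 × 2.26 = 2.37 mmol/kg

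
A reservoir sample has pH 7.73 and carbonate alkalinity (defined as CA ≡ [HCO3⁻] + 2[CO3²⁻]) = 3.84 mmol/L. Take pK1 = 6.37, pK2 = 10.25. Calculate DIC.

CA = [HCO3⁻] + 2[CO3²⁻] = (α₁ + 2α₂)·DIC
At pH 7.73: [H⁺]/K1 = 10^-1.36 = 0.043652, K2/[H⁺] = 10^-2.52 = 0.0030200
α₁ = 1/(1 + 0.043652 + 0.0030200) = 1/1.0467 = 0.9554; α₂ = α₁·K2/[H⁺] = 0.002885
α₁ + 2α₂ = 0.9612
DIC = CA / (α₁ + 2α₂) = 3.84 / 0.9612 = 4.00 mmol/L

DIC = 4.00 mmol/L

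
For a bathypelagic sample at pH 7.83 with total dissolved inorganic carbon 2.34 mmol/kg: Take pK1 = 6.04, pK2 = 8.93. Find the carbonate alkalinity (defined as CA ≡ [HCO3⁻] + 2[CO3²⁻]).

CA = 2.48 mmol/kg

CA = [HCO3⁻] + 2[CO3²⁻] = (α₁ + 2α₂)·DIC
At pH 7.83: [H⁺]/K1 = 10^-1.79 = 0.016218, K2/[H⁺] = 10^-1.10 = 0.079433
α₁ = 1/(1 + 0.016218 + 0.079433) = 1/1.0957 = 0.9127; α₂ = α₁·K2/[H⁺] = 0.07250
α₁ + 2α₂ = 1.0577
CA = 1.0577 × 2.34 = 2.48 mmol/kg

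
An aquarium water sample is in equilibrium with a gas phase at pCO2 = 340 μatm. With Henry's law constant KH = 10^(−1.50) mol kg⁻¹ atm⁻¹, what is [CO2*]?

[CO2*] = 10.8 μmol/kg

KH = 10^(−1.50) = 3.162×10^-2 mol kg⁻¹ atm⁻¹
[CO2*] = KH · pCO2 = 3.162×10^-2 × 340×10^-6 atm = 1.08×10^-5 mol/kg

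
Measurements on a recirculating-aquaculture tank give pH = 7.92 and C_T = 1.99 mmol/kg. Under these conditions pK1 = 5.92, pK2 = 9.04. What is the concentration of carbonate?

α₂ = 1 / (1 + [H⁺]/K2 + [H⁺]²/(K1K2)) = 1 / (1 + 10^+1.12 + 10^-0.88)
   = 1 / (1 + 13.183 + 0.13183) = 1/14.314 = 0.06986
[CO3²⁻] = α₂ × DIC = 0.06986 × 1.99 = 0.139 mmol/kg

[CO3²⁻] = 0.139 mmol/kg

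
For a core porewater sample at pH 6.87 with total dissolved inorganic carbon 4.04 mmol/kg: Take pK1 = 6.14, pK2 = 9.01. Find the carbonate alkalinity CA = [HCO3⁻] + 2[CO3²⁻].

CA = [HCO3⁻] + 2[CO3²⁻] = (α₁ + 2α₂)·DIC
At pH 6.87: [H⁺]/K1 = 10^-0.73 = 0.18621, K2/[H⁺] = 10^-2.14 = 0.0072444
α₁ = 1/(1 + 0.18621 + 0.0072444) = 1/1.1935 = 0.8379; α₂ = α₁·K2/[H⁺] = 0.006070
α₁ + 2α₂ = 0.8500
CA = 0.8500 × 4.04 = 3.43 mmol/kg

CA = 3.43 mmol/kg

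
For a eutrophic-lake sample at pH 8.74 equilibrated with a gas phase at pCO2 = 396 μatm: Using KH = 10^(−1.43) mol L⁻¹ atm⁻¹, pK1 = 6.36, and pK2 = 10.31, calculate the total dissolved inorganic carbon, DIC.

DIC = 3.64 mmol/L

[CO2*] = KH · pCO2 = 10^(−1.43) × 396×10^-6 = 1.471×10^-5 mol/L
α₀ = 1/(1 + K1/[H⁺] + K1K2/[H⁺]²) = 1/(1 + 10^+2.38 + 10^+0.81) = 0.004043
DIC = [CO2*]/α₀ = 1.471×10^-5 / 0.004043 = 3.64 mmol/L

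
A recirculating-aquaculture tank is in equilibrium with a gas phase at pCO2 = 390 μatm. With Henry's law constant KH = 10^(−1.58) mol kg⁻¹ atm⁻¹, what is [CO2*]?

KH = 10^(−1.58) = 2.630×10^-2 mol kg⁻¹ atm⁻¹
[CO2*] = KH · pCO2 = 2.630×10^-2 × 390×10^-6 atm = 1.03×10^-5 mol/kg

[CO2*] = 10.3 μmol/kg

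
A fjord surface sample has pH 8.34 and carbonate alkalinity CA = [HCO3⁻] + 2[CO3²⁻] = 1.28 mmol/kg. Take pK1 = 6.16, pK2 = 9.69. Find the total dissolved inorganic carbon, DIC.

DIC = 1.24 mmol/kg

CA = [HCO3⁻] + 2[CO3²⁻] = (α₁ + 2α₂)·DIC
At pH 8.34: [H⁺]/K1 = 10^-2.18 = 0.0066069, K2/[H⁺] = 10^-1.35 = 0.044668
α₁ = 1/(1 + 0.0066069 + 0.044668) = 1/1.0513 = 0.9512; α₂ = α₁·K2/[H⁺] = 0.04249
α₁ + 2α₂ = 1.0362
DIC = CA / (α₁ + 2α₂) = 1.28 / 1.0362 = 1.24 mmol/kg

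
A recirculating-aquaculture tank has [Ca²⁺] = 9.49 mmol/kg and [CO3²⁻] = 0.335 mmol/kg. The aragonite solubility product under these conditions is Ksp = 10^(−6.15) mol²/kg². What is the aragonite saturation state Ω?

Ksp = 10^(−6.15) = 7.079×10^-7
Ω = [Ca²⁺][CO3²⁻]/Ksp = (9.49×10^-3)(0.335×10^-3) / 7.079×10^-7 = 4.49

Ω = 4.49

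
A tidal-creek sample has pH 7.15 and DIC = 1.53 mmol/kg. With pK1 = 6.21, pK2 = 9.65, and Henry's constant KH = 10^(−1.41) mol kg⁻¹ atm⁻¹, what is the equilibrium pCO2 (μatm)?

pCO2 = 4040 μatm

α₀ = 1 / (1 + K1/[H⁺] + K1K2/[H⁺]²) = 1 / (1 + 10^+0.94 + 10^-1.56)
   = 1 / (1 + 8.7096 + 0.027542) = 1/9.7372 = 0.1027
[CO2*] = α₀ × DIC = 0.1027 × 1.53 = 0.1571 mmol/kg
pCO2 = [CO2*]/KH = 1.571×10^-4 / 3.890×10^-2 = 4040 μatm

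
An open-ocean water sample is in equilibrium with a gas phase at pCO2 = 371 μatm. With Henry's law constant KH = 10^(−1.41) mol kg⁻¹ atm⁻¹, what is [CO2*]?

[CO2*] = 14.4 μmol/kg

KH = 10^(−1.41) = 3.890×10^-2 mol kg⁻¹ atm⁻¹
[CO2*] = KH · pCO2 = 3.890×10^-2 × 371×10^-6 atm = 1.44×10^-5 mol/kg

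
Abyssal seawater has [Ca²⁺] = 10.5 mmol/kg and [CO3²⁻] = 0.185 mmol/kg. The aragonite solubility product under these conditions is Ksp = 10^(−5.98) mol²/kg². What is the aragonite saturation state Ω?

Ksp = 10^(−5.98) = 1.047×10^-6
Ω = [Ca²⁺][CO3²⁻]/Ksp = (10.5×10^-3)(0.185×10^-3) / 1.047×10^-6 = 1.86

Ω = 1.86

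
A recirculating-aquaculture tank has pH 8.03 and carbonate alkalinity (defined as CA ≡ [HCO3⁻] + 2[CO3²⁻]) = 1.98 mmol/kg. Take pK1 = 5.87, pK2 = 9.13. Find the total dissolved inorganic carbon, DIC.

CA = [HCO3⁻] + 2[CO3²⁻] = (α₁ + 2α₂)·DIC
At pH 8.03: [H⁺]/K1 = 10^-2.16 = 0.0069183, K2/[H⁺] = 10^-1.10 = 0.079433
α₁ = 1/(1 + 0.0069183 + 0.079433) = 1/1.0864 = 0.9205; α₂ = α₁·K2/[H⁺] = 0.07312
α₁ + 2α₂ = 1.0668
DIC = CA / (α₁ + 2α₂) = 1.98 / 1.0668 = 1.86 mmol/kg

DIC = 1.86 mmol/kg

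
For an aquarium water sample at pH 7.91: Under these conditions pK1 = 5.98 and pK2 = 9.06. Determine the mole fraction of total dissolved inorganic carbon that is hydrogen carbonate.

α₁ = 0.924

α₁ = 1 / (1 + [H⁺]/K1 + K2/[H⁺]) = 1 / (1 + 10^-1.93 + 10^-1.15)
   = 1 / (1 + 0.011749 + 0.070795) = 1/1.0825 = 0.9238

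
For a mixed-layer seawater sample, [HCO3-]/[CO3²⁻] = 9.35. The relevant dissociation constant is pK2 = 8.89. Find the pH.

pH = 7.92

From K2 = [H⁺][CO3²⁻]/[HCO3-]:  pH = pK2 − log₁₀([HCO3-]/[CO3²⁻])
log₁₀(9.35) = +0.971
pH = 8.89 − (+0.971) = 7.92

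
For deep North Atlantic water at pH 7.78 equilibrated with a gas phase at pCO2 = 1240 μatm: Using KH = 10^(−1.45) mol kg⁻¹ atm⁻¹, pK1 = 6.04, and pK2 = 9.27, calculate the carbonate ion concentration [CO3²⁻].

[CO3²⁻] = 0.0782 mmol/kg

[CO2*] = KH · pCO2 = 10^(−1.45) × 1240×10^-6 = 4.400×10^-5 mol/kg
α₀ = 1/(1 + K1/[H⁺] + K1K2/[H⁺]²) = 1/(1 + 10^+1.74 + 10^+0.25) = 0.01732
DIC = [CO2*]/α₀ = 4.400×10^-5 / 0.01732 = 2.540 mmol/kg
[CO3²⁻] = α₂·DIC; α₂ = 0.03080, so [CO3²⁻] = 0.03080 × 2.540 = 0.0782 mmol/kg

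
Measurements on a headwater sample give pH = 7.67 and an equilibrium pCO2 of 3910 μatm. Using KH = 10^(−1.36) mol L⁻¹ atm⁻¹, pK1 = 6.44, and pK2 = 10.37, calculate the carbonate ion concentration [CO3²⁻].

[CO3²⁻] = 5.78 μmol/L

[CO2*] = KH · pCO2 = 10^(−1.36) × 3910×10^-6 = 1.707×10^-4 mol/L
α₀ = 1/(1 + K1/[H⁺] + K1K2/[H⁺]²) = 1/(1 + 10^+1.23 + 10^-1.47) = 0.05551
DIC = [CO2*]/α₀ = 1.707×10^-4 / 0.05551 = 3.075 mmol/L
[CO3²⁻] = α₂·DIC; α₂ = 0.001881, so [CO3²⁻] = 0.001881 × 3.075 = 0.00578 mmol/L = 5.78 μmol/L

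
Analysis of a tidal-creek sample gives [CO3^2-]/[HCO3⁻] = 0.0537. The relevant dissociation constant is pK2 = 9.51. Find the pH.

pH = 8.24

From K2 = [H⁺][CO3^2-]/[HCO3⁻]:  pH = pK2 + log₁₀([CO3^2-]/[HCO3⁻])
log₁₀(0.0537) = -1.270
pH = 9.51 + (-1.270) = 8.24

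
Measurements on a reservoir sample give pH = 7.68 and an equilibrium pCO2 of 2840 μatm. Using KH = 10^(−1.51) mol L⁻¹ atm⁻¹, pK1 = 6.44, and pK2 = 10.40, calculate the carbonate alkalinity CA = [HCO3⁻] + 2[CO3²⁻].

[CO2*] = KH · pCO2 = 10^(−1.51) × 2840×10^-6 = 8.776×10^-5 mol/L
α₀ = 1/(1 + K1/[H⁺] + K1K2/[H⁺]²) = 1/(1 + 10^+1.24 + 10^-1.48) = 0.05431
DIC = [CO2*]/α₀ = 8.776×10^-5 / 0.05431 = 1.616 mmol/L
CA = (α₁ + 2α₂)·DIC = (0.9439 + 2×0.001799) × 1.616 = 1.53 mmol/L

CA = 1.53 mmol/L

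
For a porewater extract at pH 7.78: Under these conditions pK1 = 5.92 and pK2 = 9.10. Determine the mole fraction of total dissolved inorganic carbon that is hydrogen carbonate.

α₁ = 1 / (1 + [H⁺]/K1 + K2/[H⁺]) = 1 / (1 + 10^-1.86 + 10^-1.32)
   = 1 / (1 + 0.013804 + 0.047863) = 1/1.0617 = 0.9419

α₁ = 0.942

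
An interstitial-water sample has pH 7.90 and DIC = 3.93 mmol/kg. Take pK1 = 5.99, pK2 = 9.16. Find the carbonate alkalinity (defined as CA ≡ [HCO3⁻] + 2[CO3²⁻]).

CA = [HCO3⁻] + 2[CO3²⁻] = (α₁ + 2α₂)·DIC
At pH 7.90: [H⁺]/K1 = 10^-1.91 = 0.012303, K2/[H⁺] = 10^-1.26 = 0.054954
α₁ = 1/(1 + 0.012303 + 0.054954) = 1/1.0673 = 0.9370; α₂ = α₁·K2/[H⁺] = 0.05149
α₁ + 2α₂ = 1.0400
CA = 1.0400 × 3.93 = 4.09 mmol/kg

CA = 4.09 mmol/kg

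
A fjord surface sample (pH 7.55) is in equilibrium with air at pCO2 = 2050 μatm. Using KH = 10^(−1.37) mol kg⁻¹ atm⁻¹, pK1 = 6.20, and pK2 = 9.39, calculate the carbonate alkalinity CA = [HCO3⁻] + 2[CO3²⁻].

CA = 2.01 mmol/kg

[CO2*] = KH · pCO2 = 10^(−1.37) × 2050×10^-6 = 8.745×10^-5 mol/kg
α₀ = 1/(1 + K1/[H⁺] + K1K2/[H⁺]²) = 1/(1 + 10^+1.35 + 10^-0.49) = 0.04217
DIC = [CO2*]/α₀ = 8.745×10^-5 / 0.04217 = 2.073 mmol/kg
CA = (α₁ + 2α₂)·DIC = (0.9442 + 2×0.01365) × 2.073 = 2.01 mmol/kg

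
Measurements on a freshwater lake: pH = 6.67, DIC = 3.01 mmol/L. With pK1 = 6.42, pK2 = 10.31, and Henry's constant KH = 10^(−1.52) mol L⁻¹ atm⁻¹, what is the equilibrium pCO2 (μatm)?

α₀ = 1 / (1 + K1/[H⁺] + K1K2/[H⁺]²) = 1 / (1 + 10^+0.25 + 10^-3.39)
   = 1 / (1 + 1.7783 + 0.00040738) = 1/2.7787 = 0.3599
[CO2*] = α₀ × DIC = 0.3599 × 3.01 = 1.083 mmol/L
pCO2 = [CO2*]/KH = 1.083×10^-3 / 3.020×10^-2 = 3.59×10^4 μatm

pCO2 = 3.59×10^4 μatm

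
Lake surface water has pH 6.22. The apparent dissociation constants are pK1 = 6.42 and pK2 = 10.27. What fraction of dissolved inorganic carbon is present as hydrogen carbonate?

α₁ = 1 / (1 + [H⁺]/K1 + K2/[H⁺]) = 1 / (1 + 10^+0.20 + 10^-4.05)
   = 1 / (1 + 1.5849 + 8.9125×10^-5) = 1/2.5850 = 0.3868

α₁ = 0.387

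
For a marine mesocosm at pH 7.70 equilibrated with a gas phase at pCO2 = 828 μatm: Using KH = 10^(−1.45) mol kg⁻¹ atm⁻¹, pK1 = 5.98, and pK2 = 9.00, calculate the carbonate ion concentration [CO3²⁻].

[CO3²⁻] = 0.0773 mmol/kg

[CO2*] = KH · pCO2 = 10^(−1.45) × 828×10^-6 = 2.938×10^-5 mol/kg
α₀ = 1/(1 + K1/[H⁺] + K1K2/[H⁺]²) = 1/(1 + 10^+1.72 + 10^+0.42) = 0.01782
DIC = [CO2*]/α₀ = 2.938×10^-5 / 0.01782 = 1.648 mmol/kg
[CO3²⁻] = α₂·DIC; α₂ = 0.04688, so [CO3²⁻] = 0.04688 × 1.648 = 0.0773 mmol/kg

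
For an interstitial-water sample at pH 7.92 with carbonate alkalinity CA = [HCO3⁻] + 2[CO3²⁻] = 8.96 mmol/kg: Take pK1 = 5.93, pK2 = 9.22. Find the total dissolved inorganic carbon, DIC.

CA = [HCO3⁻] + 2[CO3²⁻] = (α₁ + 2α₂)·DIC
At pH 7.92: [H⁺]/K1 = 10^-1.99 = 0.010233, K2/[H⁺] = 10^-1.30 = 0.050119
α₁ = 1/(1 + 0.010233 + 0.050119) = 1/1.0604 = 0.9431; α₂ = α₁·K2/[H⁺] = 0.04727
α₁ + 2α₂ = 1.0376
DIC = CA / (α₁ + 2α₂) = 8.96 / 1.0376 = 8.64 mmol/kg

DIC = 8.64 mmol/kg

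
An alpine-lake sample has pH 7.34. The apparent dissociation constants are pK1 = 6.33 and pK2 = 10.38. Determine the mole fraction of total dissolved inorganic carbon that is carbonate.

α₂ = 1 / (1 + [H⁺]/K2 + [H⁺]²/(K1K2)) = 1 / (1 + 10^+3.04 + 10^+2.03)
   = 1 / (1 + 1096.5 + 107.15) = 1/1204.6 = 0.0008301

α₂ = 0.000830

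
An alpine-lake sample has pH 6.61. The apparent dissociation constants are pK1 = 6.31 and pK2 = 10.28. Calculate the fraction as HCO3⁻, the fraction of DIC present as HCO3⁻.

α₁ = 1 / (1 + [H⁺]/K1 + K2/[H⁺]) = 1 / (1 + 10^-0.30 + 10^-3.67)
   = 1 / (1 + 0.50119 + 0.00021380) = 1/1.5014 = 0.6660

α₁ = 0.666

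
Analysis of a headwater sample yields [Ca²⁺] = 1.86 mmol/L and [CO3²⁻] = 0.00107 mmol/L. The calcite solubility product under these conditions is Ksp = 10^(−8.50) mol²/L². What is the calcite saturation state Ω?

Ksp = 10^(−8.50) = 3.162×10^-9
Ω = [Ca²⁺][CO3²⁻]/Ksp = (1.86×10^-3)(0.00107×10^-3) / 3.162×10^-9 = 0.629

Ω = 0.629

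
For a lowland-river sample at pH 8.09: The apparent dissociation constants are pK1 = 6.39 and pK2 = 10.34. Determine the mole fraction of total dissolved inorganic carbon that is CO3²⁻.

α₂ = 0.00548

α₂ = 1 / (1 + [H⁺]/K2 + [H⁺]²/(K1K2)) = 1 / (1 + 10^+2.25 + 10^+0.55)
   = 1 / (1 + 177.83 + 3.5481) = 1/182.38 = 0.005483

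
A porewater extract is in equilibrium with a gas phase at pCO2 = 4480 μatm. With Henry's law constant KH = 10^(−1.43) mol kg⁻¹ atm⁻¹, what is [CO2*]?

[CO2*] = 166 μmol/kg

KH = 10^(−1.43) = 3.715×10^-2 mol kg⁻¹ atm⁻¹
[CO2*] = KH · pCO2 = 3.715×10^-2 × 4480×10^-6 atm = 1.66×10^-4 mol/kg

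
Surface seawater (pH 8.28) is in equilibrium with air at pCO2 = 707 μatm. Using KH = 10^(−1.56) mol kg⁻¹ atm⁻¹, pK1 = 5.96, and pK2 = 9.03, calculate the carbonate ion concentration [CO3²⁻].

[CO2*] = KH · pCO2 = 10^(−1.56) × 707×10^-6 = 1.947×10^-5 mol/kg
α₀ = 1/(1 + K1/[H⁺] + K1K2/[H⁺]²) = 1/(1 + 10^+2.32 + 10^+1.57) = 0.004047
DIC = [CO2*]/α₀ = 1.947×10^-5 / 0.004047 = 4.811 mmol/kg
[CO3²⁻] = α₂·DIC; α₂ = 0.1504, so [CO3²⁻] = 0.1504 × 4.811 = 0.723 mmol/kg

[CO3²⁻] = 0.723 mmol/kg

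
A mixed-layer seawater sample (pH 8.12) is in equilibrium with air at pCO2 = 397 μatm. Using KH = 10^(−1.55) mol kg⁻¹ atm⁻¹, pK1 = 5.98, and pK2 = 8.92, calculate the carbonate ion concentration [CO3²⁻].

[CO3²⁻] = 0.245 mmol/kg

[CO2*] = KH · pCO2 = 10^(−1.55) × 397×10^-6 = 1.119×10^-5 mol/kg
α₀ = 1/(1 + K1/[H⁺] + K1K2/[H⁺]²) = 1/(1 + 10^+2.14 + 10^+1.34) = 0.006214
DIC = [CO2*]/α₀ = 1.119×10^-5 / 0.006214 = 1.800 mmol/kg
[CO3²⁻] = α₂·DIC; α₂ = 0.1360, so [CO3²⁻] = 0.1360 × 1.800 = 0.245 mmol/kg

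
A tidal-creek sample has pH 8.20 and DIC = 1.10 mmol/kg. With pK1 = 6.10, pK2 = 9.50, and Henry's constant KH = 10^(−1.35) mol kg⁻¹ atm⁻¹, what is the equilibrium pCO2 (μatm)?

α₀ = 1 / (1 + K1/[H⁺] + K1K2/[H⁺]²) = 1 / (1 + 10^+2.10 + 10^+0.80)
   = 1 / (1 + 125.89 + 6.3096) = 1/133.20 = 0.007507
[CO2*] = α₀ × DIC = 0.007507 × 1.10 = 0.008258 mmol/kg = 8.258 μmol/kg
pCO2 = [CO2*]/KH = 8.258×10^-6 / 4.467×10^-2 = 185 μatm

pCO2 = 185 μatm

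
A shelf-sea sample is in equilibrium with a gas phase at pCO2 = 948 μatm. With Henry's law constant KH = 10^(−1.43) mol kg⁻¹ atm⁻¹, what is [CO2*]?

[CO2*] = 35.2 μmol/kg

KH = 10^(−1.43) = 3.715×10^-2 mol kg⁻¹ atm⁻¹
[CO2*] = KH · pCO2 = 3.715×10^-2 × 948×10^-6 atm = 3.52×10^-5 mol/kg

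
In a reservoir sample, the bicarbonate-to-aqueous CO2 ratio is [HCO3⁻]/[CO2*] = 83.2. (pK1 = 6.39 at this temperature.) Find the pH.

pH = 8.31

From K1 = [H⁺][HCO3⁻]/[CO2*]:  pH = pK1 + log₁₀([HCO3⁻]/[CO2*])
log₁₀(83.2) = +1.920
pH = 6.39 + (+1.920) = 8.31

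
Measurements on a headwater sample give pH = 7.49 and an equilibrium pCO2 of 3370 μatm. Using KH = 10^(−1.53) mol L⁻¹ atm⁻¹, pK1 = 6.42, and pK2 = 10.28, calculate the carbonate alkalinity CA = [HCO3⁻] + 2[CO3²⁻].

[CO2*] = KH · pCO2 = 10^(−1.53) × 3370×10^-6 = 9.946×10^-5 mol/L
α₀ = 1/(1 + K1/[H⁺] + K1K2/[H⁺]²) = 1/(1 + 10^+1.07 + 10^-1.72) = 0.07832
DIC = [CO2*]/α₀ = 9.946×10^-5 / 0.07832 = 1.270 mmol/L
CA = (α₁ + 2α₂)·DIC = (0.9202 + 2×0.001492) × 1.270 = 1.17 mmol/L

CA = 1.17 mmol/L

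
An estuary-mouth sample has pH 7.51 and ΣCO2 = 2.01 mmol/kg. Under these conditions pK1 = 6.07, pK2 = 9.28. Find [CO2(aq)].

[CO2*] = 0.0693 mmol/kg

α₀ = 1 / (1 + K1/[H⁺] + K1K2/[H⁺]²) = 1 / (1 + 10^+1.44 + 10^-0.33)
   = 1 / (1 + 27.542 + 0.46774) = 1/29.010 = 0.03447
[CO2*] = α₀ × DIC = 0.03447 × 2.01 = 0.0693 mmol/kg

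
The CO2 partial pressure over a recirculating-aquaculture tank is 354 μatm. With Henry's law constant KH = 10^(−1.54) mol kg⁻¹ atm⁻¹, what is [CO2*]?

[CO2*] = 10.2 μmol/kg

KH = 10^(−1.54) = 2.884×10^-2 mol kg⁻¹ atm⁻¹
[CO2*] = KH · pCO2 = 2.884×10^-2 × 354×10^-6 atm = 1.02×10^-5 mol/kg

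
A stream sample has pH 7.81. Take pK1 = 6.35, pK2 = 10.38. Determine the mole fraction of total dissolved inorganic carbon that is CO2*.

α₀ = 0.0334

α₀ = 1 / (1 + K1/[H⁺] + K1K2/[H⁺]²) = 1 / (1 + 10^+1.46 + 10^-1.11)
   = 1 / (1 + 28.840 + 0.077625) = 1/29.918 = 0.03342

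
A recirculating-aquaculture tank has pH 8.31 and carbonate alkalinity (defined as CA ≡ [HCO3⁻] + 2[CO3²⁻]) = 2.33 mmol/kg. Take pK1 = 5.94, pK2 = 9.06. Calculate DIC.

DIC = 2.03 mmol/kg

CA = [HCO3⁻] + 2[CO3²⁻] = (α₁ + 2α₂)·DIC
At pH 8.31: [H⁺]/K1 = 10^-2.37 = 0.0042658, K2/[H⁺] = 10^-0.75 = 0.17783
α₁ = 1/(1 + 0.0042658 + 0.17783) = 1/1.1821 = 0.8460; α₂ = α₁·K2/[H⁺] = 0.1504
α₁ + 2α₂ = 1.1468
DIC = CA / (α₁ + 2α₂) = 2.33 / 1.1468 = 2.03 mmol/kg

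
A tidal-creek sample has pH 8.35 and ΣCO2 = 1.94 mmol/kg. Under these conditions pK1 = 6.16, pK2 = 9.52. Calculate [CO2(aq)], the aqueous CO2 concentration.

[CO2*] = 11.7 μmol/kg

α₀ = 1 / (1 + K1/[H⁺] + K1K2/[H⁺]²) = 1 / (1 + 10^+2.19 + 10^+1.02)
   = 1 / (1 + 154.88 + 10.471) = 1/166.35 = 0.006011
[CO2*] = α₀ × DIC = 0.006011 × 1.94 = 0.0117 mmol/kg = 11.7 μmol/kg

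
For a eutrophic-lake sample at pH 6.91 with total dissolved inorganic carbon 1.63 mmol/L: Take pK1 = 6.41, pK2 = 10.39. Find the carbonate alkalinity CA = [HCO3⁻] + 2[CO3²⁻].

CA = 1.24 mmol/L

CA = [HCO3⁻] + 2[CO3²⁻] = (α₁ + 2α₂)·DIC
At pH 6.91: [H⁺]/K1 = 10^-0.50 = 0.31623, K2/[H⁺] = 10^-3.48 = 0.00033113
α₁ = 1/(1 + 0.31623 + 0.00033113) = 1/1.3166 = 0.7596; α₂ = α₁·K2/[H⁺] = 0.0002515
α₁ + 2α₂ = 0.7601
CA = 0.7601 × 1.63 = 1.24 mmol/L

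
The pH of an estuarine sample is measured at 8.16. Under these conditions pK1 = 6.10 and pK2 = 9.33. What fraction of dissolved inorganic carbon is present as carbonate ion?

α₂ = 0.0628

α₂ = 1 / (1 + [H⁺]/K2 + [H⁺]²/(K1K2)) = 1 / (1 + 10^+1.17 + 10^-0.89)
   = 1 / (1 + 14.791 + 0.12882) = 1/15.920 = 0.06281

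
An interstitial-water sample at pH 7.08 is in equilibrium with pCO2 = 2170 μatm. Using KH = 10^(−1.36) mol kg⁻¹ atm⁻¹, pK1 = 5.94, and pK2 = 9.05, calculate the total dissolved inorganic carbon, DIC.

[CO2*] = KH · pCO2 = 10^(−1.36) × 2170×10^-6 = 9.472×10^-5 mol/kg
α₀ = 1/(1 + K1/[H⁺] + K1K2/[H⁺]²) = 1/(1 + 10^+1.14 + 10^-0.83) = 0.06688
DIC = [CO2*]/α₀ = 9.472×10^-5 / 0.06688 = 1.42 mmol/kg

DIC = 1.42 mmol/kg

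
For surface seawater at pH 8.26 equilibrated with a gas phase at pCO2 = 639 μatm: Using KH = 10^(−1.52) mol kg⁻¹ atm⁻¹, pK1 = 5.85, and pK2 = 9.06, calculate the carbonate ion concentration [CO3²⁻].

[CO3²⁻] = 0.786 mmol/kg

[CO2*] = KH · pCO2 = 10^(−1.52) × 639×10^-6 = 1.930×10^-5 mol/kg
α₀ = 1/(1 + K1/[H⁺] + K1K2/[H⁺]²) = 1/(1 + 10^+2.41 + 10^+1.61) = 0.003347
DIC = [CO2*]/α₀ = 1.930×10^-5 / 0.003347 = 5.766 mmol/kg
[CO3²⁻] = α₂·DIC; α₂ = 0.1363, so [CO3²⁻] = 0.1363 × 5.766 = 0.786 mmol/kg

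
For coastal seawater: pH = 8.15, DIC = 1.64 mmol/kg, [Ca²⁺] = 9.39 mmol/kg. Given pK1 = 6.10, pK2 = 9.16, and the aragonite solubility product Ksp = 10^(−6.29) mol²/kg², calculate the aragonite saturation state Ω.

α₂ = 1 / (1 + [H⁺]/K2 + [H⁺]²/(K1K2)) = 1 / (1 + 10^+1.01 + 10^-1.04)
   = 1 / (1 + 10.233 + 0.091201) = 1/11.324 = 0.08831
[CO3²⁻] = α₂ × DIC = 0.08831 × 1.64 = 0.1448 mmol/kg
Ksp = 10^(−6.29) = 5.129×10^-7
Ω = [Ca²⁺][CO3²⁻]/Ksp = (9.39×10^-3)(1.448×10^-4) / 5.129×10^-7 = 2.65

Ω = 2.65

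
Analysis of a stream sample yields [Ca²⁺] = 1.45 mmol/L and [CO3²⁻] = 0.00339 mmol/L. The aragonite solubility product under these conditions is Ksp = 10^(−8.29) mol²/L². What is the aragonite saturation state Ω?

Ω = 0.958

Ksp = 10^(−8.29) = 5.129×10^-9
Ω = [Ca²⁺][CO3²⁻]/Ksp = (1.45×10^-3)(0.00339×10^-3) / 5.129×10^-9 = 0.958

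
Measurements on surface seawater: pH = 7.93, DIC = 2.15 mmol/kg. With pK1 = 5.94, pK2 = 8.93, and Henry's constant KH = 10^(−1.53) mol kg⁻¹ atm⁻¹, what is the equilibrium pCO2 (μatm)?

α₀ = 1 / (1 + K1/[H⁺] + K1K2/[H⁺]²) = 1 / (1 + 10^+1.99 + 10^+0.99)
   = 1 / (1 + 97.724 + 9.7724) = 1/108.50 = 0.009217
[CO2*] = α₀ × DIC = 0.009217 × 2.15 = 0.01982 mmol/kg = 19.82 μmol/kg
pCO2 = [CO2*]/KH = 1.982×10^-5 / 2.951×10^-2 = 671 μatm

pCO2 = 671 μatm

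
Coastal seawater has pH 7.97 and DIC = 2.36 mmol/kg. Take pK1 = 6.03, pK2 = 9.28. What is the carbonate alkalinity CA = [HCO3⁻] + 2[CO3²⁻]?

CA = 2.44 mmol/kg

CA = [HCO3⁻] + 2[CO3²⁻] = (α₁ + 2α₂)·DIC
At pH 7.97: [H⁺]/K1 = 10^-1.94 = 0.011482, K2/[H⁺] = 10^-1.31 = 0.048978
α₁ = 1/(1 + 0.011482 + 0.048978) = 1/1.0605 = 0.9430; α₂ = α₁·K2/[H⁺] = 0.04619
α₁ + 2α₂ = 1.0354
CA = 1.0354 × 2.36 = 2.44 mmol/kg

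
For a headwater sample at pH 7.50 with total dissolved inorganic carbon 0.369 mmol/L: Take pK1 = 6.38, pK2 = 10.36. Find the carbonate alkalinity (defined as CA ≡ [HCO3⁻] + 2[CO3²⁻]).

CA = 0.343 mmol/L

CA = [HCO3⁻] + 2[CO3²⁻] = (α₁ + 2α₂)·DIC
At pH 7.50: [H⁺]/K1 = 10^-1.12 = 0.075858, K2/[H⁺] = 10^-2.86 = 0.0013804
α₁ = 1/(1 + 0.075858 + 0.0013804) = 1/1.0772 = 0.9283; α₂ = α₁·K2/[H⁺] = 0.001281
α₁ + 2α₂ = 0.9309
CA = 0.9309 × 0.369 = 0.343 mmol/L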